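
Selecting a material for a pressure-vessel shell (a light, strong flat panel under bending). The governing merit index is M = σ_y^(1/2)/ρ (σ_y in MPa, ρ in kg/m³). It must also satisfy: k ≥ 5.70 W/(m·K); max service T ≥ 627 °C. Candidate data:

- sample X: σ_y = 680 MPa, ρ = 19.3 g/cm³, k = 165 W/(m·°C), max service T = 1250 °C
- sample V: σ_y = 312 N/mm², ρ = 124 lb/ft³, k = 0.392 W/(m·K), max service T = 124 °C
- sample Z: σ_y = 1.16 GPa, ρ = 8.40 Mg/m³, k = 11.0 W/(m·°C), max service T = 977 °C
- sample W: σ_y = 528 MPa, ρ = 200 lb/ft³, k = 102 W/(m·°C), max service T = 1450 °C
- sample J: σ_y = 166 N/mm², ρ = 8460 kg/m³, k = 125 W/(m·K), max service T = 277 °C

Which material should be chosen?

sample W

Screen on constraints: k ≥ 5.70 W/(m·K); max service T ≥ 627 °C. Survivors: sample X, sample Z, sample W.
In SI units:
  sample X: σ_y = 680.0 MPa, ρ = 19300 kg/m³
  sample Z: σ_y = 1160 MPa, ρ = 8400 kg/m³
  sample W: σ_y = 528.0 MPa, ρ = 3204 kg/m³
  sample W: M = 7.17×10⁻³
  sample Z: M = 4.05×10⁻³
  sample X: M = 1.35×10⁻³
Sample W has the largest M.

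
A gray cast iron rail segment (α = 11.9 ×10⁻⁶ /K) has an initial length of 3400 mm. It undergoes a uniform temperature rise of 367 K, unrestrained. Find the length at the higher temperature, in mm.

ΔL = α·L₀·ΔT = 11.9×10⁻⁶ × 3400 mm × 367.0 K = 14.8 mm.
L = L₀ + ΔL = 3400 + 14.8 = 3414.8 mm.

3414.8 mm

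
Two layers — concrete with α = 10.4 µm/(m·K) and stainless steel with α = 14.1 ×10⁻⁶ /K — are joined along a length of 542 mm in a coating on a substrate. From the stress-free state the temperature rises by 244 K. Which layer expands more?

α(concrete) = 10.4×10⁻⁶/K vs α(stainless steel) = 14.1×10⁻⁶/K.
Higher α expands more for the same ΔT: stainless steel.

stainless steel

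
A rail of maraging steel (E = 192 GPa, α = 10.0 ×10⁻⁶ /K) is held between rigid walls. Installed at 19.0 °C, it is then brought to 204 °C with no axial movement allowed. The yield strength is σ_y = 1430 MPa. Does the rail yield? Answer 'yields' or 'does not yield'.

ΔT = 185.0 K. Constrained thermal stress σ = E·α·ΔT = 192.0×10³ MPa × 10.0×10⁻⁶ × 185.0 = 355 MPa (compressive).
Compare to σ_y = 1430 MPa: σ < σ_y, so it does not yield.

does not yield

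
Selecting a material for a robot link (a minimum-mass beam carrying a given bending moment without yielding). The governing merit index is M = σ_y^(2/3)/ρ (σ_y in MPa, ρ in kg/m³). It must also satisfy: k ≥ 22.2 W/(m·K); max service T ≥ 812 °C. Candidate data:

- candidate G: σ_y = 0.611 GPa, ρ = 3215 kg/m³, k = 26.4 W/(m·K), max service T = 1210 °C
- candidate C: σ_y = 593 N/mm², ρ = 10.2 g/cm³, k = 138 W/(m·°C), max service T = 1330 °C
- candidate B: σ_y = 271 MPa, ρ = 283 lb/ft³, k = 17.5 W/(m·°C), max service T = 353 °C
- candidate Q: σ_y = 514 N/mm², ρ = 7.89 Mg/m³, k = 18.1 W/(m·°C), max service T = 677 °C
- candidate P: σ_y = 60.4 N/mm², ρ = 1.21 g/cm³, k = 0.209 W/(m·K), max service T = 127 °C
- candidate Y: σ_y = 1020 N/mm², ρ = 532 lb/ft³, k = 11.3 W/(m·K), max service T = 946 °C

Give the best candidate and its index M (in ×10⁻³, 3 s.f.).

Screen on constraints: k ≥ 22.2 W/(m·K); max service T ≥ 812 °C. Survivors: candidate G, candidate C.
Normalizing units and computing the index:
  candidate G: σ_y = 611.0 MPa, ρ = 3215 kg/m³
  candidate C: σ_y = 593.0 MPa, ρ = 10200 kg/m³
  candidate G: M = 22.4×10⁻³
  candidate C: M = 6.92×10⁻³
Candidate G ranks first.

candidate G, M = 22.4×10⁻³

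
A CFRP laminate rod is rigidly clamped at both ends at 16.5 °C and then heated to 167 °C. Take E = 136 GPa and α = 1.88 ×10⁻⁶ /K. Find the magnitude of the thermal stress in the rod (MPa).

38.5 MPa

ΔT = 150.5 K. Constrained thermal stress σ = E·α·ΔT = 136.0×10³ MPa × 1.88×10⁻⁶ × 150.5 = 38.5 MPa (compressive).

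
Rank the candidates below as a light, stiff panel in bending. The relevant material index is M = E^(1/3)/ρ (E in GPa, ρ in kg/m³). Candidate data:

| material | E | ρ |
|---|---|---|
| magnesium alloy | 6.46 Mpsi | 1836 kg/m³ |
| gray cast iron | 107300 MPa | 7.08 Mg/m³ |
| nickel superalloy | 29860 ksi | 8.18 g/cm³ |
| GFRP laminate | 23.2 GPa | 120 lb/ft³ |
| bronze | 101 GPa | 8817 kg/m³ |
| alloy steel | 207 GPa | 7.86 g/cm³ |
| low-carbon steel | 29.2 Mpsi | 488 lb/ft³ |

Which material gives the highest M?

magnesium alloy

Putting every candidate on a common basis:
  magnesium alloy: E = 44.54 GPa, ρ = 1836 kg/m³
  gray cast iron: E = 107.3 GPa, ρ = 7080 kg/m³
  nickel superalloy: E = 205.9 GPa, ρ = 8180 kg/m³
  GFRP laminate: E = 23.20 GPa, ρ = 1922 kg/m³
  bronze: E = 101.0 GPa, ρ = 8817 kg/m³
  alloy steel: E = 207.0 GPa, ρ = 7860 kg/m³
  low-carbon steel: E = 201.3 GPa, ρ = 7817 kg/m³
  magnesium alloy: M = 1.93×10⁻³
  GFRP laminate: M = 1.48×10⁻³
  alloy steel: M = 0.753×10⁻³
  low-carbon steel: M = 0.750×10⁻³
  nickel superalloy: M = 0.722×10⁻³
  gray cast iron: M = 0.671×10⁻³
  bronze: M = 0.528×10⁻³
Magnesium alloy ranks first.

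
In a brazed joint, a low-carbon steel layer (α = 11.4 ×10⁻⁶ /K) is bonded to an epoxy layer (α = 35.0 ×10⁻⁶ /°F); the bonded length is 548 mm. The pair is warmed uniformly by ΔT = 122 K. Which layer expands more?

epoxy: α = 35.0×10⁻⁶/°F × 9/5 = 63.0×10⁻⁶/K.
α(low-carbon steel) = 11.4×10⁻⁶/K vs α(epoxy) = 63.0×10⁻⁶/K.
Higher α expands more for the same ΔT: epoxy.

epoxy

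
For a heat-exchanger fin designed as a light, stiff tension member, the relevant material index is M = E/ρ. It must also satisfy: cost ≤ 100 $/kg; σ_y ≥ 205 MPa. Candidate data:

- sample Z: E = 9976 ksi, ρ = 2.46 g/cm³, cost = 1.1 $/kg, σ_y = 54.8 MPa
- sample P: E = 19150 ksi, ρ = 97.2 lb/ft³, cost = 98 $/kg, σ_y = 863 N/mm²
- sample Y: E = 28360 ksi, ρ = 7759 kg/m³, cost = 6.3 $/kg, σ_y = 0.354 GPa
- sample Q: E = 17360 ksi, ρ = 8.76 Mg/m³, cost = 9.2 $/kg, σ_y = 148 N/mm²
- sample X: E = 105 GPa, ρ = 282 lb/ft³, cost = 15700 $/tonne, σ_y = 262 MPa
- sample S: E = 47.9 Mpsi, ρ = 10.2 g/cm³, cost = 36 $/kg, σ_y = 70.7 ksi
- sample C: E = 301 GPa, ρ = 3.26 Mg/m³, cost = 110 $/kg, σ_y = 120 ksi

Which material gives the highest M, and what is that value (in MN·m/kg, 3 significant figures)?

sample P, M = 84.8 MN·m/kg

Screen on constraints: cost ≤ 100 $/kg; σ_y ≥ 205 MPa. Survivors: sample P, sample Y, sample X, sample S.
Putting every candidate on a common basis:
  sample P: E = 132.0 GPa, ρ = 1557 kg/m³
  sample Y: E = 195.5 GPa, ρ = 7759 kg/m³
  sample X: E = 105.0 GPa, ρ = 4517 kg/m³
  sample S: E = 330.3 GPa, ρ = 10200 kg/m³
  sample P: M = 84.8 MN·m/kg
  sample S: M = 32.4 MN·m/kg
  sample Y: M = 25.2 MN·m/kg
  sample X: M = 23.2 MN·m/kg
The maximum is for sample P.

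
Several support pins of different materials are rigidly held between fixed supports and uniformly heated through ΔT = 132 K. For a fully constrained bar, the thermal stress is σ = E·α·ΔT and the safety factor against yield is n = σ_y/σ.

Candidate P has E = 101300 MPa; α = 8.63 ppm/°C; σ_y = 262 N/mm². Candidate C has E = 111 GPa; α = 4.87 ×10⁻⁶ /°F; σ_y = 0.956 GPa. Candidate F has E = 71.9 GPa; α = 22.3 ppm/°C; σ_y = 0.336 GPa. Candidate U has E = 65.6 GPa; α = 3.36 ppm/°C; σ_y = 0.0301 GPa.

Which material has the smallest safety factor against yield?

Per material, after unit conversion:
  candidate P: E = 101.3, α = 8.63, σ_y = 262.0 → σ = 115 MPa, n = 2.27
  candidate C: E = 111.0, α = 8.77, σ_y = 956.0 → σ = 128 MPa, n = 7.44
  candidate F: E = 71.90, α = 22.3, σ_y = 336.0 → σ = 212 MPa, n = 1.59
  candidate U: E = 65.60, α = 3.36, σ_y = 30.10 → σ = 29.1 MPa, n = 1.03
Candidate U has the lowest safety factor, n = 1.03.

candidate U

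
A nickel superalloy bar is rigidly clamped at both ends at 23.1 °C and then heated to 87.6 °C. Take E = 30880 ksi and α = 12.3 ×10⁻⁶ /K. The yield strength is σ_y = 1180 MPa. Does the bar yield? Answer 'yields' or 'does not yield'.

E = 30880 ksi = 212.9 GPa.
ΔT = 64.50 K. Constrained thermal stress σ = E·α·ΔT = 212.9×10³ MPa × 12.3×10⁻⁶ × 64.50 = 169 MPa (compressive).
Compare to σ_y = 1180 MPa: σ < σ_y, so it does not yield.

does not yield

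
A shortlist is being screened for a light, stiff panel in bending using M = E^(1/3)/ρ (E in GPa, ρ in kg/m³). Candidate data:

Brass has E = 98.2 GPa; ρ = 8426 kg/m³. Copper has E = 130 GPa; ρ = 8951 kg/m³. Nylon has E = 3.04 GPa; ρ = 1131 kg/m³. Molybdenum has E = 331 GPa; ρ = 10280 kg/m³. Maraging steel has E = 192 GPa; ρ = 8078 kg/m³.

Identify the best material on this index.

nylon

Computing M directly (units already consistent):
  nylon: M = 1.28×10⁻³
  maraging steel: M = 0.714×10⁻³
  molybdenum: M = 0.673×10⁻³
  copper: M = 0.566×10⁻³
  brass: M = 0.548×10⁻³
Nylon has the largest M.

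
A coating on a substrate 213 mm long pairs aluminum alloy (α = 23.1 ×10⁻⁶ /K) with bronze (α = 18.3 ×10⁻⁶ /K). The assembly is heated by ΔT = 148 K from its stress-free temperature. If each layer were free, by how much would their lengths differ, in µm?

Δα = |23.1 − 18.3|×10⁻⁶/K = 4.80×10⁻⁶/K.
ΔL_mismatch = Δα·L·ΔT = 4.80×10⁻⁶ × 213.0 mm × 148.0 K = 151 µm.

151 µm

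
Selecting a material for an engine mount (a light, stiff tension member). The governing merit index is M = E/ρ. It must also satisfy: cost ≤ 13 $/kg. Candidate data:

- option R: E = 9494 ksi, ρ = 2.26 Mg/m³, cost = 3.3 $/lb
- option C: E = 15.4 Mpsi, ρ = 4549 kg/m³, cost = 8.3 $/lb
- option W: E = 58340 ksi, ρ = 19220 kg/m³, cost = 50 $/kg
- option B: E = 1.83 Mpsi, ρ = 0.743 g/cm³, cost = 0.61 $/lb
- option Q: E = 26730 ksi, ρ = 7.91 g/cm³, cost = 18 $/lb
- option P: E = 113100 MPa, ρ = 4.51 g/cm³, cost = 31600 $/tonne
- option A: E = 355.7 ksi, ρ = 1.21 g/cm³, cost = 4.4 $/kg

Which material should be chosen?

option R

Screen on constraints: cost ≤ 13 $/kg. Survivors: option R, option B, option A.
In SI units:
  option R: E = 65.46 GPa, ρ = 2260 kg/m³
  option B: E = 12.62 GPa, ρ = 743.0 kg/m³
  option A: E = 2.452 GPa, ρ = 1210 kg/m³
  option R: M = 29.0 MN·m/kg
  option B: M = 17.0 MN·m/kg
  option A: M = 2.03 MN·m/kg
Highest index: option R.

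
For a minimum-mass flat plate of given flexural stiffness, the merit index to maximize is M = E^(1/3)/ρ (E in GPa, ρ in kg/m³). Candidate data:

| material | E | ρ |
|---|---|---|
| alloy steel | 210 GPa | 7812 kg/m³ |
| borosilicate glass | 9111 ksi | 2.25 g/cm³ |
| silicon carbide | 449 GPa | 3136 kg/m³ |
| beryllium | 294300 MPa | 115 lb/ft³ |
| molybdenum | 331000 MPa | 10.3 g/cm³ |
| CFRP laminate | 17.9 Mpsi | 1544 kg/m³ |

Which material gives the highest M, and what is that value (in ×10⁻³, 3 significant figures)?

beryllium, M = 3.61×10⁻³

Convert each candidate to consistent units, then evaluate M:
  alloy steel: E = 210.0 GPa, ρ = 7812 kg/m³
  borosilicate glass: E = 62.82 GPa, ρ = 2250 kg/m³
  silicon carbide: E = 449.0 GPa, ρ = 3136 kg/m³
  beryllium: E = 294.3 GPa, ρ = 1842 kg/m³
  molybdenum: E = 331.0 GPa, ρ = 10300 kg/m³
  CFRP laminate: E = 123.4 GPa, ρ = 1544 kg/m³
  beryllium: M = 3.61×10⁻³
  CFRP laminate: M = 3.22×10⁻³
  silicon carbide: M = 2.44×10⁻³
  borosilicate glass: M = 1.77×10⁻³
  alloy steel: M = 0.761×10⁻³
  molybdenum: M = 0.672×10⁻³
Highest index: beryllium.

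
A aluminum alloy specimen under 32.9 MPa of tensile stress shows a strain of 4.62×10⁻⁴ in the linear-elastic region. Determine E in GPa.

71.2 GPa

E = σ/ε = 32.9 MPa / 4.62×10⁻⁴ = 71210 MPa = 71.2 GPa.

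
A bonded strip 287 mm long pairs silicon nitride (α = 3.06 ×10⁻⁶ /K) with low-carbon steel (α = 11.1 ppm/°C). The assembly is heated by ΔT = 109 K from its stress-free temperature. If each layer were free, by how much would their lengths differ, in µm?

252 µm

Δα = |3.06 − 11.1|×10⁻⁶/K = 8.04×10⁻⁶/K.
ΔL_mismatch = Δα·L·ΔT = 8.04×10⁻⁶ × 287.0 mm × 109.0 K = 252 µm.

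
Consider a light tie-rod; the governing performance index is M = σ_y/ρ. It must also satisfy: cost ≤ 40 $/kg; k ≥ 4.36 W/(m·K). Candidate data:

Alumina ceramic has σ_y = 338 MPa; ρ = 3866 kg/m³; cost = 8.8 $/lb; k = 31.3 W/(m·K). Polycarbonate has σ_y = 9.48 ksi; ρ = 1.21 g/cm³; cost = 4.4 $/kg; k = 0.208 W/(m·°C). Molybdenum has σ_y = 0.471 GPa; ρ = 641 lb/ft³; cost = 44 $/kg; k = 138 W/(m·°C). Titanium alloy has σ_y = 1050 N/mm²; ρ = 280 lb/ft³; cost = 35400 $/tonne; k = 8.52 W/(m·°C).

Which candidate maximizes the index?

titanium alloy

Screen on constraints: cost ≤ 40 $/kg; k ≥ 4.36 W/(m·K). Survivors: alumina ceramic, titanium alloy.
After converting to SI:
  alumina ceramic: σ_y = 338.0 MPa, ρ = 3866 kg/m³
  titanium alloy: σ_y = 1050 MPa, ρ = 4485 kg/m³
  titanium alloy: M = 234 kN·m/kg
  alumina ceramic: M = 87.4 kN·m/kg
Highest index: titanium alloy.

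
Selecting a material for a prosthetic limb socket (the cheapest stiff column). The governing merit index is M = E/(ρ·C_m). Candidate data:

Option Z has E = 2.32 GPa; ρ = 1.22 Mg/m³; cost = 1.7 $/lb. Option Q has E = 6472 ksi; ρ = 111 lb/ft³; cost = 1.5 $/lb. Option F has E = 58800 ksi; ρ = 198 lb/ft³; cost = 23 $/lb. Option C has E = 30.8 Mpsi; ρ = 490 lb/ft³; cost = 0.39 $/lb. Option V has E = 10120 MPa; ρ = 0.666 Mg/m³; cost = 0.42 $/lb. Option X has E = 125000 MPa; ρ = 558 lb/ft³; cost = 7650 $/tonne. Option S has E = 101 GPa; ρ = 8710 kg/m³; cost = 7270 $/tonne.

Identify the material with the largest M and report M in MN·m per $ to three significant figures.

option C, M = 31.5 MN·m per $

Convert each candidate to consistent units, then evaluate M:
  option Z: E = 2.320 GPa, ρ = 1220 kg/m³, cost = 3.748 $/kg
  option Q: E = 44.62 GPa, ρ = 1778 kg/m³, cost = 3.307 $/kg
  option F: E = 405.4 GPa, ρ = 3172 kg/m³, cost = 50.71 $/kg
  option C: E = 212.4 GPa, ρ = 7849 kg/m³, cost = 0.8598 $/kg
  option V: E = 10.12 GPa, ρ = 666.0 kg/m³, cost = 0.9259 $/kg
  option X: E = 125.0 GPa, ρ = 8938 kg/m³, cost = 7.650 $/kg
  option S: E = 101.0 GPa, ρ = 8710 kg/m³, cost = 7.270 $/kg
  option C: M = 31.5 MN·m per $
  option V: M = 16.4 MN·m per $
  option Q: M = 7.59 MN·m per $
  option F: M = 2.52 MN·m per $
  option X: M = 1.83 MN·m per $
  option S: M = 1.60 MN·m per $
  option Z: M = 0.507 MN·m per $
Option C ranks first.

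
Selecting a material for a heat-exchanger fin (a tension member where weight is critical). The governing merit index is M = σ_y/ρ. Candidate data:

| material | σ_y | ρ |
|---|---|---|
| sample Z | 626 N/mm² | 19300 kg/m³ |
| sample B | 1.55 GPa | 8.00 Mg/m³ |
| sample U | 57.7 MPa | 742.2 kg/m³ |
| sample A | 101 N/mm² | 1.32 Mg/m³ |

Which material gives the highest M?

In SI units:
  sample Z: σ_y = 626.0 MPa, ρ = 19300 kg/m³
  sample B: σ_y = 1550 MPa, ρ = 8000 kg/m³
  sample U: σ_y = 57.70 MPa, ρ = 742.2 kg/m³
  sample A: σ_y = 101.0 MPa, ρ = 1320 kg/m³
  sample B: M = 194 kN·m/kg
  sample U: M = 77.7 kN·m/kg
  sample A: M = 76.5 kN·m/kg
  sample Z: M = 32.4 kN·m/kg
Sample B ranks first.

sample B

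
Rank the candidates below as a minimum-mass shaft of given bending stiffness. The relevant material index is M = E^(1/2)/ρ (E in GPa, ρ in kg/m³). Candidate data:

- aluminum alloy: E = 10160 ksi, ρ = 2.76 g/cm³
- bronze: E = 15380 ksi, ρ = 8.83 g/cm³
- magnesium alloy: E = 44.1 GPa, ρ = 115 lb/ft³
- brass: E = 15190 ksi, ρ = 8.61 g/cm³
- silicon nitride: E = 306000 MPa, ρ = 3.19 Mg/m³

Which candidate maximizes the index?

silicon nitride

In SI units:
  aluminum alloy: E = 70.05 GPa, ρ = 2760 kg/m³
  bronze: E = 106.0 GPa, ρ = 8830 kg/m³
  magnesium alloy: E = 44.10 GPa, ρ = 1842 kg/m³
  brass: E = 104.7 GPa, ρ = 8610 kg/m³
  silicon nitride: E = 306.0 GPa, ρ = 3190 kg/m³
  silicon nitride: M = 5.48×10⁻³
  magnesium alloy: M = 3.60×10⁻³
  aluminum alloy: M = 3.03×10⁻³
  brass: M = 1.19×10⁻³
  bronze: M = 1.17×10⁻³
Highest index: silicon nitride.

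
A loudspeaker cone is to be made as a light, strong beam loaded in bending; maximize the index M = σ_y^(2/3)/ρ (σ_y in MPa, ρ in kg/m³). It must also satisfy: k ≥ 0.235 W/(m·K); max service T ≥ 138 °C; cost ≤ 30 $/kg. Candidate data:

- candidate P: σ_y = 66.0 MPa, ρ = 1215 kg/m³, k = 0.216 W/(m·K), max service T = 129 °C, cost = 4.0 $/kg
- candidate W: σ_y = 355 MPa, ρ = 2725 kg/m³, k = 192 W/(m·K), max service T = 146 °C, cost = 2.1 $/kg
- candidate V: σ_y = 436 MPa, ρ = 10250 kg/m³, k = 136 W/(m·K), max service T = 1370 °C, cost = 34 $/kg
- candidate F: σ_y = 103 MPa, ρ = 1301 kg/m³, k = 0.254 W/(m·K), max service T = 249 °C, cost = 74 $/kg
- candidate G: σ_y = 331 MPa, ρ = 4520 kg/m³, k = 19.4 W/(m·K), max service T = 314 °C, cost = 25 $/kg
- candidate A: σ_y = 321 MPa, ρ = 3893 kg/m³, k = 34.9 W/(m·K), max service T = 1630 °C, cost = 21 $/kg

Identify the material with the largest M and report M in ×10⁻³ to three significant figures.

Screen on constraints: k ≥ 0.235 W/(m·K); max service T ≥ 138 °C; cost ≤ 30 $/kg. Survivors: candidate W, candidate G, candidate A.
Computing M directly (units already consistent):
  candidate W: M = 18.4×10⁻³
  candidate A: M = 12.0×10⁻³
  candidate G: M = 10.6×10⁻³
Candidate W has the largest M.

candidate W, M = 18.4×10⁻³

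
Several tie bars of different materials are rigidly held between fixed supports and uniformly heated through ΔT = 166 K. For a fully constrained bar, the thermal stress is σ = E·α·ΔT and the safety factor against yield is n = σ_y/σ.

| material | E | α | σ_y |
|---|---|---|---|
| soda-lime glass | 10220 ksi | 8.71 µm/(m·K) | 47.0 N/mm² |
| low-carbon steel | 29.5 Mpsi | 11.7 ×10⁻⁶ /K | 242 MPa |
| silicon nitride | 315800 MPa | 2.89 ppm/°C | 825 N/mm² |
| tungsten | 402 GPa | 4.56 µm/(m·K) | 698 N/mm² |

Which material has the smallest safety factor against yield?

With everything in SI (GPa, ×10⁻⁶/K, MPa):
  soda-lime glass: E = 70.46, α = 8.71, σ_y = 47.00 → σ = 102 MPa, n = 0.461
  low-carbon steel: E = 203.4, α = 11.7, σ_y = 242.0 → σ = 395 MPa, n = 0.613
  silicon nitride: E = 315.8, α = 2.89, σ_y = 825.0 → σ = 152 MPa, n = 5.45
  tungsten: E = 402.0, α = 4.56, σ_y = 698.0 → σ = 304 MPa, n = 2.29
Soda-lime glass has the lowest safety factor, n = 0.461.

soda-lime glass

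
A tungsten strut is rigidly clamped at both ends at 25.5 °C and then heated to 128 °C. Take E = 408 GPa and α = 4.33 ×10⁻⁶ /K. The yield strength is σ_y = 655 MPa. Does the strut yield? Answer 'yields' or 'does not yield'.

ΔT = 102.5 K. Constrained thermal stress σ = E·α·ΔT = 408.0×10³ MPa × 4.33×10⁻⁶ × 102.5 = 181 MPa (compressive).
Compare to σ_y = 655 MPa: σ < σ_y, so it does not yield.

does not yield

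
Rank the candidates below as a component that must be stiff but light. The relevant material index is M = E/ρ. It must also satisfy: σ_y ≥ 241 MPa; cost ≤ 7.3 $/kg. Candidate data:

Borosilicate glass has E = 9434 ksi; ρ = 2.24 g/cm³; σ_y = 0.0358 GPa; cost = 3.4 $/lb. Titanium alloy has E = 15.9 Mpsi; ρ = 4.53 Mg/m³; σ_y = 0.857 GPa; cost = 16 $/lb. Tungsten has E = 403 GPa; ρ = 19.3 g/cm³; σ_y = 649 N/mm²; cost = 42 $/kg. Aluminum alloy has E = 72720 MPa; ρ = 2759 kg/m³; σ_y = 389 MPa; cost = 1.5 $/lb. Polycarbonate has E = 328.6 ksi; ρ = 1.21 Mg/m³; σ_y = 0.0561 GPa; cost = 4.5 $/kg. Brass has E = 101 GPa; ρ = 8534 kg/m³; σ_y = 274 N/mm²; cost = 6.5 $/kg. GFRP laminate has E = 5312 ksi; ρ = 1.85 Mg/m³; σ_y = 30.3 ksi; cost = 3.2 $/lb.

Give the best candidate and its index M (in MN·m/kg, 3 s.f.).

Screen on constraints: σ_y ≥ 241 MPa; cost ≤ 7.3 $/kg. Survivors: aluminum alloy, brass.
After converting to SI:
  aluminum alloy: E = 72.72 GPa, ρ = 2759 kg/m³
  brass: E = 101.0 GPa, ρ = 8534 kg/m³
  aluminum alloy: M = 26.4 MN·m/kg
  brass: M = 11.8 MN·m/kg
The maximum is for aluminum alloy.

aluminum alloy, M = 26.4 MN·m/kg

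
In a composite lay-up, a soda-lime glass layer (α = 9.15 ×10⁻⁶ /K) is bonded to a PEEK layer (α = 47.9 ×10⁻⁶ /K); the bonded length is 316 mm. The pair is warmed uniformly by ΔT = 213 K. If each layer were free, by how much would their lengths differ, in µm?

Δα = |9.15 − 47.9|×10⁻⁶/K = 38.8×10⁻⁶/K.
ΔL_mismatch = Δα·L·ΔT = 38.8×10⁻⁶ × 316.0 mm × 213.0 K = 2610 µm.

2610 µm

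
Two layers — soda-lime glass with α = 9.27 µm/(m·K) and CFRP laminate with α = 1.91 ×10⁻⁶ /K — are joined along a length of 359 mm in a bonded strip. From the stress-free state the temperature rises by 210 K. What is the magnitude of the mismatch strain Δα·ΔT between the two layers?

Δα = |9.27 − 1.91|×10⁻⁶/K = 7.36×10⁻⁶/K.
Mismatch strain = Δα·ΔT = 7.36×10⁻⁶ × 210.0 = 1.55×10⁻³.

1.55×10⁻³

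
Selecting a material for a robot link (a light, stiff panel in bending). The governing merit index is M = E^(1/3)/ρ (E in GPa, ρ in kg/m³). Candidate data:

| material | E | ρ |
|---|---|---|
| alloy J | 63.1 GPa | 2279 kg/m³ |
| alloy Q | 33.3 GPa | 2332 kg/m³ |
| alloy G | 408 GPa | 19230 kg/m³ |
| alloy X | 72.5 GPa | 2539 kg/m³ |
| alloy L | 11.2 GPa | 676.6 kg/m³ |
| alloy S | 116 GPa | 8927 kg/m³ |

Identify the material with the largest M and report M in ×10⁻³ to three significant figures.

Per-candidate index values:
  alloy L: M = 3.31×10⁻³
  alloy J: M = 1.75×10⁻³
  alloy X: M = 1.64×10⁻³
  alloy Q: M = 1.38×10⁻³
  alloy S: M = 0.546×10⁻³
  alloy G: M = 0.386×10⁻³
The maximum is for alloy L.

alloy L, M = 3.31×10⁻³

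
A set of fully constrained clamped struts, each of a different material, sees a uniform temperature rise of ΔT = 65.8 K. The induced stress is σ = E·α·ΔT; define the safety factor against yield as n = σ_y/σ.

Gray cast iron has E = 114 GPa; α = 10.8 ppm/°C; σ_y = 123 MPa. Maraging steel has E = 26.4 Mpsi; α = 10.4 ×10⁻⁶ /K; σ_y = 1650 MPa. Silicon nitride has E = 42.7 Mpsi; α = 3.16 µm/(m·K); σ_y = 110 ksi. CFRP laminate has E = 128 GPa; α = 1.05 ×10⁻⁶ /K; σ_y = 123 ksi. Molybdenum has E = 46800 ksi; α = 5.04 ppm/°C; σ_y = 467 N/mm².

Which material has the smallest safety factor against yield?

Per material, after unit conversion:
  gray cast iron: E = 114.0, α = 10.8, σ_y = 123.0 → σ = 81.0 MPa, n = 1.52
  maraging steel: E = 182.0, α = 10.4, σ_y = 1650 → σ = 125 MPa, n = 13.2
  silicon nitride: E = 294.4, α = 3.16, σ_y = 758.4 → σ = 61.2 MPa, n = 12.4
  CFRP laminate: E = 128.0, α = 1.05, σ_y = 848.1 → σ = 8.84 MPa, n = 95.9
  molybdenum: E = 322.7, α = 5.04, σ_y = 467.0 → σ = 107 MPa, n = 4.36
Gray cast iron has the lowest safety factor, n = 1.52.

gray cast iron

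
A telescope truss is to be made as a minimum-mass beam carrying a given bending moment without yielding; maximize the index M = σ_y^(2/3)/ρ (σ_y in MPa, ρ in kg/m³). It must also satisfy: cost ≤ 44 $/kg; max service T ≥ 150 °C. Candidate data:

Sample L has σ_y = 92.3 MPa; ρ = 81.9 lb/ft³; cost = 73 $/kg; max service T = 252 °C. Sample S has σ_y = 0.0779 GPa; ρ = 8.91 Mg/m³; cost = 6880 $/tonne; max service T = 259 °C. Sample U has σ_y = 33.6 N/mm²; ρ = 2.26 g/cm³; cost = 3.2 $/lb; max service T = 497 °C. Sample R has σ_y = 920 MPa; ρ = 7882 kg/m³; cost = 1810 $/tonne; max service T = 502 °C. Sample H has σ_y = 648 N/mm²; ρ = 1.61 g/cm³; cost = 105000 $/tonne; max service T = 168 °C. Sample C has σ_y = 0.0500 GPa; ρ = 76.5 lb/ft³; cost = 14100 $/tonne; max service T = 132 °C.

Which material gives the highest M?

sample R

Screen on constraints: cost ≤ 44 $/kg; max service T ≥ 150 °C. Survivors: sample S, sample U, sample R.
Convert each candidate to consistent units, then evaluate M:
  sample S: σ_y = 77.90 MPa, ρ = 8910 kg/m³
  sample U: σ_y = 33.60 MPa, ρ = 2260 kg/m³
  sample R: σ_y = 920.0 MPa, ρ = 7882 kg/m³
  sample R: M = 12.0×10⁻³
  sample U: M = 4.61×10⁻³
  sample S: M = 2.05×10⁻³
Sample R ranks first.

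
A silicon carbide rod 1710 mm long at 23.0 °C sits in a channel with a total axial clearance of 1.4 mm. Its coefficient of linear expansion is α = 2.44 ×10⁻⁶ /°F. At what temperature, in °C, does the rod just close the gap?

209 °C

α = 2.44×10⁻⁶/°F × 9/5 = 4.39×10⁻⁶/K.
α·L₀·ΔT = 1.4 mm ⇒ ΔT = 1.4 / (4.39×10⁻⁶ × 1710.0) = 186.4 K.
T = 23.0 + 186.4 = 209.4 °C.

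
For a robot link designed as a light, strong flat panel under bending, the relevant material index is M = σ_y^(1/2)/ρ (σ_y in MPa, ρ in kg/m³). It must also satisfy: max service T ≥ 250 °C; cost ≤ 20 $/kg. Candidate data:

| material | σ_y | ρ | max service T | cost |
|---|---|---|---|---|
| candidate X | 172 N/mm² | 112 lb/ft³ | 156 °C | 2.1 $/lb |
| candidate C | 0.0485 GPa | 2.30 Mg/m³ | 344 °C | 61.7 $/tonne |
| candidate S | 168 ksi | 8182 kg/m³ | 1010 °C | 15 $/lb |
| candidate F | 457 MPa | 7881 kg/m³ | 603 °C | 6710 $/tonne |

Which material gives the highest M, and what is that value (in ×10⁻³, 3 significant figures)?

Screen on constraints: max service T ≥ 250 °C; cost ≤ 20 $/kg. Survivors: candidate C, candidate F.
Convert each candidate to consistent units, then evaluate M:
  candidate C: σ_y = 48.50 MPa, ρ = 2300 kg/m³
  candidate F: σ_y = 457.0 MPa, ρ = 7881 kg/m³
  candidate C: M = 3.03×10⁻³
  candidate F: M = 2.71×10⁻³
The maximum is for candidate C.

candidate C, M = 3.03×10⁻³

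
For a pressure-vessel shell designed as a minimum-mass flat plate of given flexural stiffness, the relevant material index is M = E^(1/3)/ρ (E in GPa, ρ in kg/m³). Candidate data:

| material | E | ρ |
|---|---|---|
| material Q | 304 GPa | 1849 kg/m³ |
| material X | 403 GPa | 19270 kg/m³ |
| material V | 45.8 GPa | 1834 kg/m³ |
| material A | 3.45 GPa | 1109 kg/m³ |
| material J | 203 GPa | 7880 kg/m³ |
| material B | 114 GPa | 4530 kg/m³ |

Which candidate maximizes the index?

Per-candidate index values:
  material Q: M = 3.64×10⁻³
  material V: M = 1.95×10⁻³
  material A: M = 1.36×10⁻³
  material B: M = 1.07×10⁻³
  material J: M = 0.746×10⁻³
  material X: M = 0.383×10⁻³
Material Q ranks first.

material Q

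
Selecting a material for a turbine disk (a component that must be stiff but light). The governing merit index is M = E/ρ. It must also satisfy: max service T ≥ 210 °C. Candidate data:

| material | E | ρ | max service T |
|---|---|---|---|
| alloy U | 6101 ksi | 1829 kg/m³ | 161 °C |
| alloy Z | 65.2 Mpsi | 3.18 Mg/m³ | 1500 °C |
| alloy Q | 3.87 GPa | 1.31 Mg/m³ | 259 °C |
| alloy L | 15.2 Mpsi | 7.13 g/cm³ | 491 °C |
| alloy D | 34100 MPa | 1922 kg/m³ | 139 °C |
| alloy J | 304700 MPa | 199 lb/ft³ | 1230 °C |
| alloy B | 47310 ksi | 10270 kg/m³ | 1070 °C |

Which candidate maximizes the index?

alloy Z

Screen on constraints: max service T ≥ 210 °C. Survivors: alloy Z, alloy Q, alloy L, alloy J, alloy B.
In SI units:
  alloy Z: E = 449.5 GPa, ρ = 3180 kg/m³
  alloy Q: E = 3.870 GPa, ρ = 1310 kg/m³
  alloy L: E = 104.8 GPa, ρ = 7130 kg/m³
  alloy J: E = 304.7 GPa, ρ = 3188 kg/m³
  alloy B: E = 326.2 GPa, ρ = 10270 kg/m³
  alloy Z: M = 141 MN·m/kg
  alloy J: M = 95.6 MN·m/kg
  alloy B: M = 31.8 MN·m/kg
  alloy L: M = 14.7 MN·m/kg
  alloy Q: M = 2.95 MN·m/kg
Highest index: alloy Z.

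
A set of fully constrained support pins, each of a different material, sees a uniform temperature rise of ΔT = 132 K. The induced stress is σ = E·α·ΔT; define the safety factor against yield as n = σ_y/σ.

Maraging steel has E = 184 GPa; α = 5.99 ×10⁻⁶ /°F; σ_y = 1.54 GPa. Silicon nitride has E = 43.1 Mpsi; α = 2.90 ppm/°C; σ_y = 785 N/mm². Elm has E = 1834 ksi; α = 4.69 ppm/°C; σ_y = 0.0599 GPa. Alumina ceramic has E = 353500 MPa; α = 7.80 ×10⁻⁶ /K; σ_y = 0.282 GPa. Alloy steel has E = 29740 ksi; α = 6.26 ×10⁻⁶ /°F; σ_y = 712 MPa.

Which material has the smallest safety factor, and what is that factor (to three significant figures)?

alumina ceramic, n = 0.775

In consistent units (E in GPa, α in ×10⁻⁶/K, σ_y in MPa):
  maraging steel: E = 184.0, α = 10.8, σ_y = 1540 → σ = 262 MPa, n = 5.88
  silicon nitride: E = 297.2, α = 2.90, σ_y = 785.0 → σ = 114 MPa, n = 6.90
  elm: E = 12.64, α = 4.69, σ_y = 59.90 → σ = 7.83 MPa, n = 7.65
  alumina ceramic: E = 353.5, α = 7.80, σ_y = 282.0 → σ = 364 MPa, n = 0.775
  alloy steel: E = 205.1, α = 11.3, σ_y = 712.0 → σ = 305 MPa, n = 2.33
Alumina ceramic has the lowest safety factor, n = 0.775.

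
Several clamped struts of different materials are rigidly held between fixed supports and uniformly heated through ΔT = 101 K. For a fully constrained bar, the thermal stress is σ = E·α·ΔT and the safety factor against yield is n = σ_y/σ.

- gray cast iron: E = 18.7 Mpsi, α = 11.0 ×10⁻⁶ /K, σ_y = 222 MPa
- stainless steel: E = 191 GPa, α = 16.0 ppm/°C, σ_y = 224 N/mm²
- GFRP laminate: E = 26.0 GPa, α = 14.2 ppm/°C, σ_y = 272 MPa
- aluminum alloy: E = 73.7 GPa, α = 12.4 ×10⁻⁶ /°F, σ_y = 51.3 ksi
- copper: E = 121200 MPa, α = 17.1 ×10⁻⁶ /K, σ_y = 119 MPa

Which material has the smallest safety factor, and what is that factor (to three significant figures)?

Per material, after unit conversion:
  gray cast iron: E = 128.9, α = 11.0, σ_y = 222.0 → σ = 143 MPa, n = 1.55
  stainless steel: E = 191.0, α = 16.0, σ_y = 224.0 → σ = 309 MPa, n = 0.726
  GFRP laminate: E = 26.00, α = 14.2, σ_y = 272.0 → σ = 37.3 MPa, n = 7.29
  aluminum alloy: E = 73.70, α = 22.3, σ_y = 353.7 → σ = 166 MPa, n = 2.13
  copper: E = 121.2, α = 17.1, σ_y = 119.0 → σ = 209 MPa, n = 0.568
Copper has the lowest safety factor, n = 0.568.

copper, n = 0.568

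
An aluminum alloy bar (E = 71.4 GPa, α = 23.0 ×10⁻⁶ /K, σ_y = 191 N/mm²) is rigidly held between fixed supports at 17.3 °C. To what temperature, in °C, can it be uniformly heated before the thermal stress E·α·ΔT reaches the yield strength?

134 °C

σ_y = 191 N/mm² = 191.0 MPa.
E·α·ΔT = 191.0 MPa ⇒ ΔT = 191.0 / (71.40×10³ × 23.0×10⁻⁶) = 116.3 K.
T = 17.3 + 116.3 = 133.6 °C.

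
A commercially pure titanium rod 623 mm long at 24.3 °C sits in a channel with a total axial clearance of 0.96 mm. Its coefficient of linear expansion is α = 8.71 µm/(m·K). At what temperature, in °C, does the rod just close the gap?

201 °C

α·L₀·ΔT = 0.96 mm ⇒ ΔT = 0.96 / (8.71×10⁻⁶ × 623.0) = 176.9 K.
T = 24.3 + 176.9 = 201.2 °C.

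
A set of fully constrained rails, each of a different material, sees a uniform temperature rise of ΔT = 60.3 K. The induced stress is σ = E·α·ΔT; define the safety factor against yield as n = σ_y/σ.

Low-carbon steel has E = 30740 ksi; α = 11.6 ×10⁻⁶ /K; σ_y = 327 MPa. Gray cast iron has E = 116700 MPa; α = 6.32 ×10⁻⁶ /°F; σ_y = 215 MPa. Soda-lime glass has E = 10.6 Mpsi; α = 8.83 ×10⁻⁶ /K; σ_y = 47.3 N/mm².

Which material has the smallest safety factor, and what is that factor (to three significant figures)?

With everything in SI (GPa, ×10⁻⁶/K, MPa):
  low-carbon steel: E = 211.9, α = 11.6, σ_y = 327.0 → σ = 148 MPa, n = 2.21
  gray cast iron: E = 116.7, α = 11.4, σ_y = 215.0 → σ = 80.1 MPa, n = 2.69
  soda-lime glass: E = 73.08, α = 8.83, σ_y = 47.30 → σ = 38.9 MPa, n = 1.22
Smallest n: soda-lime glass with n = 1.22.

soda-lime glass, n = 1.22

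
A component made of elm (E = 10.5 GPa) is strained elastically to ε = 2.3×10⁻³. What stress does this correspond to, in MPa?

σ = E·ε = 10500 MPa × 2.3×10⁻³ = 24.1 MPa.

24.1 MPa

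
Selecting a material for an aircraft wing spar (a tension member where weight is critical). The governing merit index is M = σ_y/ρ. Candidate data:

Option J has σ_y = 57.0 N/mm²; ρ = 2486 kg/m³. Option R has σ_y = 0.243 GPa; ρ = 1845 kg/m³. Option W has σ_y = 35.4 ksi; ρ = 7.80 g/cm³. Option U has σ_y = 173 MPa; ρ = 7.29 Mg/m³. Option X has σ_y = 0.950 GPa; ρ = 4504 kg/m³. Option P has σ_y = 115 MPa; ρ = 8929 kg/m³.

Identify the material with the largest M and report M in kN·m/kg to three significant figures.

option X, M = 211 kN·m/kg

Putting every candidate on a common basis:
  option J: σ_y = 57.00 MPa, ρ = 2486 kg/m³
  option R: σ_y = 243.0 MPa, ρ = 1845 kg/m³
  option W: σ_y = 244.1 MPa, ρ = 7800 kg/m³
  option U: σ_y = 173.0 MPa, ρ = 7290 kg/m³
  option X: σ_y = 950.0 MPa, ρ = 4504 kg/m³
  option P: σ_y = 115.0 MPa, ρ = 8929 kg/m³
  option X: M = 211 kN·m/kg
  option R: M = 132 kN·m/kg
  option W: M = 31.3 kN·m/kg
  option U: M = 23.7 kN·m/kg
  option J: M = 22.9 kN·m/kg
  option P: M = 12.9 kN·m/kg
Highest index: option X.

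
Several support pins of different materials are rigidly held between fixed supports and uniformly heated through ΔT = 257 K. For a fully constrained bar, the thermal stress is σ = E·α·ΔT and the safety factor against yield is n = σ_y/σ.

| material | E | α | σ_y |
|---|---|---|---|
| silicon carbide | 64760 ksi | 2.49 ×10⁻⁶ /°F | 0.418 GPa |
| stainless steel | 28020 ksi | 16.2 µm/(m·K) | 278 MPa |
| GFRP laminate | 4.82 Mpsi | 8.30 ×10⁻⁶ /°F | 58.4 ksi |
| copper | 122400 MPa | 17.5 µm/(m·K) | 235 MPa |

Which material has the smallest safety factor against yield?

Converting E to GPa, α to ×10⁻⁶/K, σ_y to MPa, then σ and n for each:
  silicon carbide: E = 446.5, α = 4.48, σ_y = 418.0 → σ = 514 MPa, n = 0.813
  stainless steel: E = 193.2, α = 16.2, σ_y = 278.0 → σ = 804 MPa, n = 0.346
  GFRP laminate: E = 33.23, α = 14.9, σ_y = 402.7 → σ = 128 MPa, n = 3.16
  copper: E = 122.4, α = 17.5, σ_y = 235.0 → σ = 550 MPa, n = 0.427
Stainless steel has the lowest safety factor, n = 0.346.

stainless steel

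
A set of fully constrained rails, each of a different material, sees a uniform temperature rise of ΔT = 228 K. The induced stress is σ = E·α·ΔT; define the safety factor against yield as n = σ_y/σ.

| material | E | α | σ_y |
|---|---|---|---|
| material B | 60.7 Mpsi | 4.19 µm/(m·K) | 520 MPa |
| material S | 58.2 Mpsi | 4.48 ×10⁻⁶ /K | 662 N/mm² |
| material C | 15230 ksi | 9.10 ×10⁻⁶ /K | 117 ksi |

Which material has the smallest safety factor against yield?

material B

Converting E to GPa, α to ×10⁻⁶/K, σ_y to MPa, then σ and n for each:
  material B: E = 418.5, α = 4.19, σ_y = 520.0 → σ = 400 MPa, n = 1.30
  material S: E = 401.3, α = 4.48, σ_y = 662.0 → σ = 410 MPa, n = 1.62
  material C: E = 105.0, α = 9.10, σ_y = 806.7 → σ = 218 MPa, n = 3.70
The minimum is material B at n = 1.30.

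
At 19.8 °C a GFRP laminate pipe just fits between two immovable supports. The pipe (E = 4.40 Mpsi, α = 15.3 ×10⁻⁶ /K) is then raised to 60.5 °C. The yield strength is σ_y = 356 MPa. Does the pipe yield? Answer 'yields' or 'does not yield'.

does not yield

E = 4.40 Mpsi = 30.34 GPa.
ΔT = 40.70 K. Constrained thermal stress σ = E·α·ΔT = 30.34×10³ MPa × 15.3×10⁻⁶ × 40.70 = 18.9 MPa (compressive).
Compare to σ_y = 356 MPa: σ < σ_y, so it does not yield.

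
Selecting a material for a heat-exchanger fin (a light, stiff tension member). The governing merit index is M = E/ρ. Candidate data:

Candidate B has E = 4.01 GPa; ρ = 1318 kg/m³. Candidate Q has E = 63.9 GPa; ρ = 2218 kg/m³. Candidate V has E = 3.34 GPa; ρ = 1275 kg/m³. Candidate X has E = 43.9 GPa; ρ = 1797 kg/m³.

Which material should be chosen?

candidate Q

Computing M directly (units already consistent):
  candidate Q: M = 28.8 MN·m/kg
  candidate X: M = 24.4 MN·m/kg
  candidate B: M = 3.04 MN·m/kg
  candidate V: M = 2.62 MN·m/kg
Candidate Q has the largest M.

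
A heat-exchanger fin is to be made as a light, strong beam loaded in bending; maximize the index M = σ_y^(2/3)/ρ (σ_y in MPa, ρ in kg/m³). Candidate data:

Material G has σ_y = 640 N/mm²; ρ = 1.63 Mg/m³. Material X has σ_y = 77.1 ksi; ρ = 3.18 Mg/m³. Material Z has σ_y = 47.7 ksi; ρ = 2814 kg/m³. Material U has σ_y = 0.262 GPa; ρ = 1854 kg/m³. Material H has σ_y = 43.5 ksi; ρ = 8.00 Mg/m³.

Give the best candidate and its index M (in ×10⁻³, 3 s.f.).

material G, M = 45.6×10⁻³

Normalizing units and computing the index:
  material G: σ_y = 640.0 MPa, ρ = 1630 kg/m³
  material X: σ_y = 531.6 MPa, ρ = 3180 kg/m³
  material Z: σ_y = 328.9 MPa, ρ = 2814 kg/m³
  material U: σ_y = 262.0 MPa, ρ = 1854 kg/m³
  material H: σ_y = 299.9 MPa, ρ = 8000 kg/m³
  material G: M = 45.6×10⁻³
  material U: M = 22.1×10⁻³
  material X: M = 20.6×10⁻³
  material Z: M = 16.9×10⁻³
  material H: M = 5.60×10⁻³
The maximum is for material G.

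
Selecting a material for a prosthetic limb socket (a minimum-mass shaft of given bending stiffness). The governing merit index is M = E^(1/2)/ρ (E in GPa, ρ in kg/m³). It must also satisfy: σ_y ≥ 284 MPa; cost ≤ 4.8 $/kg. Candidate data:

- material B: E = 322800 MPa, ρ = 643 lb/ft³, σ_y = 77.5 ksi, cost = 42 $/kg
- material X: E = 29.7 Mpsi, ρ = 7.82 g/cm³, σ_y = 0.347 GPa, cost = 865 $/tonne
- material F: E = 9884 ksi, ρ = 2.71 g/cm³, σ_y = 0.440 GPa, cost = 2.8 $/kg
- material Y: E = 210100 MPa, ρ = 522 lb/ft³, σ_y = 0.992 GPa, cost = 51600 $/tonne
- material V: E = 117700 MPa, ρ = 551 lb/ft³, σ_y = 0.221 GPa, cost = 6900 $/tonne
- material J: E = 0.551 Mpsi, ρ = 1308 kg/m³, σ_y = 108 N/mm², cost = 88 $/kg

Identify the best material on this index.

Screen on constraints: σ_y ≥ 284 MPa; cost ≤ 4.8 $/kg. Survivors: material X, material F.
Normalizing units and computing the index:
  material X: E = 204.8 GPa, ρ = 7820 kg/m³
  material F: E = 68.15 GPa, ρ = 2710 kg/m³
  material F: M = 3.05×10⁻³
  material X: M = 1.83×10⁻³
The maximum is for material F.

material F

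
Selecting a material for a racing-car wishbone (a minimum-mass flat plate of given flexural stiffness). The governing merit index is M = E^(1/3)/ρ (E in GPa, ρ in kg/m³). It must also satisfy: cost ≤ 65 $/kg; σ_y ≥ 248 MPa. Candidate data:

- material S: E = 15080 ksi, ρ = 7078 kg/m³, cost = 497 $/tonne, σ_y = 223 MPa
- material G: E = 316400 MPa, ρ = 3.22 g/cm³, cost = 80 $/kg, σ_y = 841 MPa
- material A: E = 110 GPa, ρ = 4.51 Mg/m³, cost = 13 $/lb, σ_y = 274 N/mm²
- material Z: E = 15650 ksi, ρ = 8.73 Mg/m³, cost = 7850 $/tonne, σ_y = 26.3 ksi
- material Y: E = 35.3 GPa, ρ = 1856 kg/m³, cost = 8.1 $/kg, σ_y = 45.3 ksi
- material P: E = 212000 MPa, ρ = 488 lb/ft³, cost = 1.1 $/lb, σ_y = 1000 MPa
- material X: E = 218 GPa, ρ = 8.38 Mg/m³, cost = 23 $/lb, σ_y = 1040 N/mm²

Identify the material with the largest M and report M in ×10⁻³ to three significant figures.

Screen on constraints: cost ≤ 65 $/kg; σ_y ≥ 248 MPa. Survivors: material A, material Y, material P, material X.
Convert each candidate to consistent units, then evaluate M:
  material A: E = 110.0 GPa, ρ = 4510 kg/m³
  material Y: E = 35.30 GPa, ρ = 1856 kg/m³
  material P: E = 212.0 GPa, ρ = 7817 kg/m³
  material X: E = 218.0 GPa, ρ = 8380 kg/m³
  material Y: M = 1.77×10⁻³
  material A: M = 1.06×10⁻³
  material P: M = 0.763×10⁻³
  material X: M = 0.718×10⁻³
Material Y ranks first.

material Y, M = 1.77×10⁻³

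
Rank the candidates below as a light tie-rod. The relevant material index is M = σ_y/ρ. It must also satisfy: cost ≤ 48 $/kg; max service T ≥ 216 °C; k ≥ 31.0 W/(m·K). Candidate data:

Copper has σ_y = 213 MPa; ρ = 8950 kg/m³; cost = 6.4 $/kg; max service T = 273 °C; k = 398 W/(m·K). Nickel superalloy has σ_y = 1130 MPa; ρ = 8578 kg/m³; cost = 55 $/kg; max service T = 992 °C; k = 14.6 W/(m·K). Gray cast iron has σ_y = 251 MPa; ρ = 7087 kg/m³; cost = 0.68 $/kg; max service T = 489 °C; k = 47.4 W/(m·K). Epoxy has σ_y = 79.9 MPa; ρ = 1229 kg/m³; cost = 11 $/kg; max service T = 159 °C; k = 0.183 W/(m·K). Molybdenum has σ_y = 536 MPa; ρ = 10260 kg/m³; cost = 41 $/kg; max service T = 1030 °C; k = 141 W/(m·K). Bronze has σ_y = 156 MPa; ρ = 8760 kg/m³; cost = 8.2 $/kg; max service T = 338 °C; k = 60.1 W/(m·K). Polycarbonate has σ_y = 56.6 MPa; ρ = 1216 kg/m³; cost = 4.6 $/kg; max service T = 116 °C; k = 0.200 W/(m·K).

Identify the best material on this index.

Screen on constraints: cost ≤ 48 $/kg; max service T ≥ 216 °C; k ≥ 31.0 W/(m·K). Survivors: copper, gray cast iron, molybdenum, bronze.
Per-candidate index values:
  molybdenum: M = 52.2 kN·m/kg
  gray cast iron: M = 35.4 kN·m/kg
  copper: M = 23.8 kN·m/kg
  bronze: M = 17.8 kN·m/kg
Highest index: molybdenum.

molybdenum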